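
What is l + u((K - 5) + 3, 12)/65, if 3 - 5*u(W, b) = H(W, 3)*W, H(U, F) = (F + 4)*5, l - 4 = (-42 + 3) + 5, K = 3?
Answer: -9782/325 ≈ -30.098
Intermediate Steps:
l = -30 (l = 4 + ((-42 + 3) + 5) = 4 + (-39 + 5) = 4 - 34 = -30)
H(U, F) = 20 + 5*F (H(U, F) = (4 + F)*5 = 20 + 5*F)
u(W, b) = 3/5 - 7*W (u(W, b) = 3/5 - (20 + 5*3)*W/5 = 3/5 - (20 + 15)*W/5 = 3/5 - 7*W)
l + u((K - 5) + 3, 12)/65 = -30 + (3/5 - 7*((3 - 5) + 3))/65 = -30 + (3/5 - 7*(-2 + 3))/65 = -30 + (3/5 - 7*1)/65 = -30 + (3/5 - 7)/65 = -30 + (1/65)*(-32/5) = -30 - 32/325 = -9782/325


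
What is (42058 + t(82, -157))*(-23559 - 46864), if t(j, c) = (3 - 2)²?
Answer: -2961920957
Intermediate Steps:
t(j, c) = 1 (t(j, c) = 1² = 1)
(42058 + t(82, -157))*(-23559 - 46864) = (42058 + 1)*(-23559 - 46864) = 42059*(-70423) = -2961920957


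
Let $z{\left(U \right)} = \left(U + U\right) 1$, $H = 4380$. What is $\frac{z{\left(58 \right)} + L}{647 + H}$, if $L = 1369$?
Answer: $\frac{135}{457} \approx 0.2954$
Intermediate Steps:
$z{\left(U \right)} = 2 U$ ($z{\left(U \right)} = 2 U 1 = 2 U$)
$\frac{z{\left(58 \right)} + L}{647 + H} = \frac{2 \cdot 58 + 1369}{647 + 4380} = \frac{116 + 1369}{5027} = 1485 \cdot \frac{1}{5027} = \frac{135}{457}$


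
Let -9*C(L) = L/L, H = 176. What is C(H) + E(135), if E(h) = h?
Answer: 1214/9 ≈ 134.89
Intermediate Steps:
C(L) = -⅑ (C(L) = -L/(9*L) = -⅑*1 = -⅑)
C(H) + E(135) = -⅑ + 135 = 1214/9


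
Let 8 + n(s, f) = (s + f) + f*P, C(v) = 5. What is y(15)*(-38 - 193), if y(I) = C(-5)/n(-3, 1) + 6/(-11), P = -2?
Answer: 889/4 ≈ 222.25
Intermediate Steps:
n(s, f) = -8 + s - f (n(s, f) = -8 + ((s + f) + f*(-2)) = -8 + ((f + s) - 2*f) = -8 + (s - f) = -8 + s - f)
y(I) = -127/132 (y(I) = 5/(-8 - 3 - 1*1) + 6/(-11) = 5/(-8 - 3 - 1) + 6*(-1/11) = 5/(-12) - 6/11 = 5*(-1/12) - 6/11 = -5/12 - 6/11 = -127/132)
y(15)*(-38 - 193) = -127*(-38 - 193)/132 = -127/132*(-231) = 889/4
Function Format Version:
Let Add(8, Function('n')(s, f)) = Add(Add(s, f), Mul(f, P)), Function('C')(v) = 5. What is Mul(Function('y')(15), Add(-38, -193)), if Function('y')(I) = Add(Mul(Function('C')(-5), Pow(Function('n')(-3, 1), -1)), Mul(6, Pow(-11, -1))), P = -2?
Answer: Rational(889, 4) ≈ 222.25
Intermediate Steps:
Function('n')(s, f) = Add(-8, s, Mul(-1, f)) (Function('n')(s, f) = Add(-8, Add(Add(s, f), Mul(f, -2))) = Add(-8, Add(Add(f, s), Mul(-2, f))) = Add(-8, Add(s, Mul(-1, f))) = Add(-8, s, Mul(-1, f)))
Function('y')(I) = Rational(-127, 132) (Function('y')(I) = Add(Mul(5, Pow(Add(-8, -3, Mul(-1, 1)), -1)), Mul(6, Pow(-11, -1))) = Add(Mul(5, Pow(Add(-8, -3, -1), -1)), Mul(6, Rational(-1, 11))) = Add(Mul(5, Pow(-12, -1)), Rational(-6, 11)) = Add(Mul(5, Rational(-1, 12)), Rational(-6, 11)) = Add(Rational(-5, 12), Rational(-6, 11)) = Rational(-127, 132))
Mul(Function('y')(15), Add(-38, -193)) = Mul(Rational(-127, 132), Add(-38, -193)) = Mul(Rational(-127, 132), -231) = Rational(889, 4)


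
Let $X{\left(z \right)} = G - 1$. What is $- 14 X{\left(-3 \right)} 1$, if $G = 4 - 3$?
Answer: $0$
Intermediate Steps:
$G = 1$
$X{\left(z \right)} = 0$ ($X{\left(z \right)} = 1 - 1 = 0$)
$- 14 X{\left(-3 \right)} 1 = \left(-14\right) 0 \cdot 1 = 0 \cdot 1 = 0$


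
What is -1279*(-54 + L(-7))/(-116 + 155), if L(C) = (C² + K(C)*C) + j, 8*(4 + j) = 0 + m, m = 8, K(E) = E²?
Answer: 11511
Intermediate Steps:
j = -3 (j = -4 + (0 + 8)/8 = -4 + (⅛)*8 = -4 + 1 = -3)
L(C) = -3 + C² + C³ (L(C) = (C² + C²*C) - 3 = (C² + C³) - 3 = -3 + C² + C³)
-1279*(-54 + L(-7))/(-116 + 155) = -1279*(-54 + (-3 + (-7)² + (-7)³))/(-116 + 155) = -1279*(-54 + (-3 + 49 - 343))/39 = -1279*(-54 - 297)/39 = -(-448929)/39 = -1279*(-9) = 11511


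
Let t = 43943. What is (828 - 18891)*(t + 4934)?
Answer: -882865251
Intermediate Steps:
(828 - 18891)*(t + 4934) = (828 - 18891)*(43943 + 4934) = -18063*48877 = -882865251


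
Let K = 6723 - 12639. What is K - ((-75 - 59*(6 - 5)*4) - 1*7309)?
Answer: 1704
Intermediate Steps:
K = -5916
K - ((-75 - 59*(6 - 5)*4) - 1*7309) = -5916 - ((-75 - 59*(6 - 5)*4) - 1*7309) = -5916 - ((-75 - 59*4) - 7309) = -5916 - ((-75 - 236) - 7309) = -5916 - (-311 - 7309) = -5916 - 1*(-7620) = -5916 + 7620 = 1704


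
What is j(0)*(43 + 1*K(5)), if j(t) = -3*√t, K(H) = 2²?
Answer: 0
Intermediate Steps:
K(H) = 4
j(0)*(43 + 1*K(5)) = (-3*√0)*(43 + 1*4) = (-3*0)*(43 + 4) = 0*47 = 0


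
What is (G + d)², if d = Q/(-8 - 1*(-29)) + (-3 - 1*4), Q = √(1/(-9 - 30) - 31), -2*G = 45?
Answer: 59864879/68796 - 649*I*√390/819 ≈ 870.18 - 15.649*I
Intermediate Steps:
G = -45/2 (G = -½*45 = -45/2 ≈ -22.500)
Q = 11*I*√390/39 (Q = √(1/(-39) - 31) = √(-1/39 - 31) = √(-1210/39) = 11*I*√390/39 ≈ 5.5701*I)
d = -7 + 11*I*√390/819 (d = (11*I*√390/39)/(-8 - 1*(-29)) + (-3 - 1*4) = (11*I*√390/39)/(-8 + 29) + (-3 - 4) = (11*I*√390/39)/21 - 7 = (11*I*√390/39)*(1/21) - 7 = 11*I*√390/819 - 7 = -7 + 11*I*√390/819 ≈ -7.0 + 0.26524*I)
(G + d)² = (-45/2 + (-7 + 11*I*√390/819))² = (-59/2 + 11*I*√390/819)²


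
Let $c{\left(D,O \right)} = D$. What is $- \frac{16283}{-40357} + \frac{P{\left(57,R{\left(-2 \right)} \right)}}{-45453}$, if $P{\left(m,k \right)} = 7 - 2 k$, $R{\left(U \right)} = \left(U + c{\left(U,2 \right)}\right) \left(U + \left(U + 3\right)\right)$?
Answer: $\frac{740151556}{1834346721} \approx 0.4035$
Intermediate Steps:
$R{\left(U \right)} = 2 U \left(3 + 2 U\right)$ ($R{\left(U \right)} = \left(U + U\right) \left(U + \left(U + 3\right)\right) = 2 U \left(U + \left(3 + U\right)\right) = 2 U \left(3 + 2 U\right)$)
$- \frac{16283}{-40357} + \frac{P{\left(57,R{\left(-2 \right)} \right)}}{-45453} = - \frac{16283}{-40357} + \frac{7 - 2 \cdot 2 \left(-2\right) \left(3 + 2 \left(-2\right)\right)}{-45453} = \left(-16283\right) \left(- \frac{1}{40357}\right) + \left(7 - 2 \cdot 2 \left(-2\right) \left(3 - 4\right)\right) \left(- \frac{1}{45453}\right) = \frac{16283}{40357} + \left(7 - 2 \cdot 2 \left(-2\right) \left(-1\right)\right) \left(- \frac{1}{45453}\right) = \frac{16283}{40357} + \left(7 - 8\right) \left(- \frac{1}{45453}\right) = \frac{16283}{40357} - - \frac{1}{45453} = \frac{16283}{40357} + \frac{1}{45453} = \frac{740151556}{1834346721}$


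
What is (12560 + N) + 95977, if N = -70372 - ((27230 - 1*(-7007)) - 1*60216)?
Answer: 64144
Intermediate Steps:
N = -44393 (N = -70372 - ((27230 + 7007) - 60216) = -70372 - (34237 - 60216) = -70372 - 1*(-25979) = -70372 + 25979 = -44393)
(12560 + N) + 95977 = (12560 - 44393) + 95977 = -31833 + 95977 = 64144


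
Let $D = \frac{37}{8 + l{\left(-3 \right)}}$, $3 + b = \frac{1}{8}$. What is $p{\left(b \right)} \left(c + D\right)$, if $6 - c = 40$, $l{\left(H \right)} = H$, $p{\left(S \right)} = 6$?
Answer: $- \frac{798}{5} \approx -159.6$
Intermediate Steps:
$b = - \frac{23}{8}$ ($b = -3 + \frac{1}{8} = - \frac{23}{8} \approx -2.875$)
$c = -34$ ($c = 6 - 40 = -34$)
$D = \frac{37}{5}$ ($D = \frac{37}{8 - 3} = \frac{37}{5} \approx 7.4$)
$p{\left(b \right)} \left(c + D\right) = 6 \left(-34 + \frac{37}{5}\right) = 6 \left(- \frac{133}{5}\right) = - \frac{798}{5}$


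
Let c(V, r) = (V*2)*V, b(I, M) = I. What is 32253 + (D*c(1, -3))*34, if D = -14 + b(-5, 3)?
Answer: 30961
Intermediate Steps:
c(V, r) = 2*V**2 (c(V, r) = (2*V)*V = 2*V**2)
D = -19 (D = -14 - 5 = -19)
32253 + (D*c(1, -3))*34 = 32253 - 38*1**2*34 = 32253 - 38*34 = 32253 - 1292 = 30961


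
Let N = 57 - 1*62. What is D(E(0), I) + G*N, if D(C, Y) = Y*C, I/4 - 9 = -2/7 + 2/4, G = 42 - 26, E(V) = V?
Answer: -80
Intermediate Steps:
G = 16
I = 258/7 (I = 36 + 4*(-2/7 + 2/4) = 36 + 4*(-2*⅐ + 2*(¼)) = 36 + 4*(-2/7 + ½) = 36 + 4*(3/14) = 36 + 6/7 = 258/7 ≈ 36.857)
N = -5 (N = 57 - 62 = -5)
D(C, Y) = C*Y
D(E(0), I) + G*N = 0*(258/7) + 16*(-5) = 0 - 80 = -80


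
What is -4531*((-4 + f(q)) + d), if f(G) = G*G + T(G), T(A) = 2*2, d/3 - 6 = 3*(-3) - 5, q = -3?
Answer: 67965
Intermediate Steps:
d = -24 (d = 18 + 3*(3*(-3) - 5) = 18 + 3*(-9 - 5) = 18 + 3*(-14) = 18 - 42 = -24)
T(A) = 4
f(G) = 4 + G² (f(G) = G*G + 4 = G² + 4 = 4 + G²)
-4531*((-4 + f(q)) + d) = -4531*((-4 + (4 + (-3)²)) - 24) = -4531*((-4 + (4 + 9)) - 24) = -4531*((-4 + 13) - 24) = -4531*(9 - 24) = -4531*(-15) = 67965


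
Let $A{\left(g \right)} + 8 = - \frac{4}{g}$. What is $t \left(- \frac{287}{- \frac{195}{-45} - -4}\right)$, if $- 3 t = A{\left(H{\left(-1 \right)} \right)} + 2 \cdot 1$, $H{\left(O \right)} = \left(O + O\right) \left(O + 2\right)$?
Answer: $- \frac{1148}{25} \approx -45.92$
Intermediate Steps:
$H{\left(O \right)} = 2 O \left(2 + O\right)$
$A{\left(g \right)} = -8 - \frac{4}{g}$
$t = \frac{4}{3}$ ($t = - \frac{\left(-8 - \frac{4}{2 \left(-1\right) \left(2 - 1\right)}\right) + 2 \cdot 1}{3} = - \frac{\left(-8 - \frac{4}{2 \left(-1\right) 1}\right) + 2}{3} = - \frac{\left(-8 - \frac{4}{-2}\right) + 2}{3} = - \frac{\left(-8 - -2\right) + 2}{3} = - \frac{\left(-8 + 2\right) + 2}{3} = - \frac{-6 + 2}{3} = \left(- \frac{1}{3}\right) \left(-4\right) = \frac{4}{3} \approx 1.3333$)
$t \left(- \frac{287}{- \frac{195}{-45} - -4}\right) = \frac{4 \left(- \frac{287}{- \frac{195}{-45} - -4}\right)}{3} = \frac{4 \left(- \frac{287}{\left(-195\right) \left(- \frac{1}{45}\right) + 4}\right)}{3} = \frac{4 \left(- \frac{287}{\frac{13}{3} + 4}\right)}{3} = \frac{4 \left(- \frac{287}{\frac{25}{3}}\right)}{3} = \frac{4 \left(\left(-287\right) \frac{3}{25}\right)}{3} = \frac{4}{3} \left(- \frac{861}{25}\right) = - \frac{1148}{25}$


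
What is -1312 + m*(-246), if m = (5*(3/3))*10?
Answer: -13612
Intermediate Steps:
m = 50 (m = (5*(3*(⅓)))*10 = (5*1)*10 = 5*10 = 50)
-1312 + m*(-246) = -1312 + 50*(-246) = -1312 - 12300 = -13612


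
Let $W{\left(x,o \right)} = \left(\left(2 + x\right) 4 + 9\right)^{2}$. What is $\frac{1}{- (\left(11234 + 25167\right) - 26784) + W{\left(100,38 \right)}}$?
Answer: $\frac{1}{164272} \approx 6.0875 \cdot 10^{-6}$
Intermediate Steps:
$W{\left(x,o \right)} = \left(17 + 4 x\right)^{2}$ ($W{\left(x,o \right)} = \left(\left(8 + 4 x\right) + 9\right)^{2} = \left(17 + 4 x\right)^{2}$)
$\frac{1}{- (\left(11234 + 25167\right) - 26784) + W{\left(100,38 \right)}} = \frac{1}{- (\left(11234 + 25167\right) - 26784) + \left(17 + 4 \cdot 100\right)^{2}} = \frac{1}{- (36401 - 26784) + \left(17 + 400\right)^{2}} = \frac{1}{\left(-1\right) 9617 + 417^{2}} = \frac{1}{-9617 + 173889} = \frac{1}{164272}$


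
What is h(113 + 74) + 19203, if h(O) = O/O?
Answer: 19204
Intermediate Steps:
h(O) = 1
h(113 + 74) + 19203 = 1 + 19203 = 19204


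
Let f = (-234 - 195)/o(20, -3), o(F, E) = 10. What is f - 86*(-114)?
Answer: 97611/10 ≈ 9761.1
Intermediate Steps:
f = -429/10 (f = (-234 - 195)/10 = -429*⅒ = -429/10 ≈ -42.900)
f - 86*(-114) = -429/10 - 86*(-114) = -429/10 + 9804 = 97611/10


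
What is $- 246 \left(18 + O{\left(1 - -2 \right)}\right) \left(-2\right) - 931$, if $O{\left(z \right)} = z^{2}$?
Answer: $12353$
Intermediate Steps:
$- 246 \left(18 + O{\left(1 - -2 \right)}\right) \left(-2\right) - 931 = - 246 \left(18 + \left(1 - -2\right)^{2}\right) \left(-2\right) - 931 = - 246 \left(18 + \left(1 + 2\right)^{2}\right) \left(-2\right) - 931 = - 246 \left(18 + 3^{2}\right) \left(-2\right) - 931 = - 246 \left(18 + 9\right) \left(-2\right) - 931 = - 246 \cdot 27 \left(-2\right) - 931 = \left(-246\right) \left(-54\right) - 931 = 13284 - 931 = 12353$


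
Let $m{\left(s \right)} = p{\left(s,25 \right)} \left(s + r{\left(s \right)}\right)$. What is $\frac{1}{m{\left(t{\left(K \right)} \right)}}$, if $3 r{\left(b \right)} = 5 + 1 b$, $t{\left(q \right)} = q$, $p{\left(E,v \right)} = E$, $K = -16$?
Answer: $\frac{3}{944} \approx 0.003178$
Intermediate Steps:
$r{\left(b \right)} = \frac{5}{3} + \frac{b}{3}$ ($r{\left(b \right)} = \frac{5 + 1 b}{3} = \frac{5 + b}{3} = \frac{5}{3} + \frac{b}{3}$)
$m{\left(s \right)} = s \left(\frac{5}{3} + \frac{4 s}{3}\right)$ ($m{\left(s \right)} = s \left(s + \left(\frac{5}{3} + \frac{s}{3}\right)\right) = s \left(\frac{5}{3} + \frac{4 s}{3}\right)$)
$\frac{1}{m{\left(t{\left(K \right)} \right)}} = \frac{1}{\frac{1}{3} \left(-16\right) \left(5 + 4 \left(-16\right)\right)} = \frac{1}{\frac{1}{3} \left(-16\right) \left(5 - 64\right)} = \frac{1}{\frac{1}{3} \left(-16\right) \left(-59\right)} = \frac{1}{\frac{944}{3}} = \frac{3}{944}$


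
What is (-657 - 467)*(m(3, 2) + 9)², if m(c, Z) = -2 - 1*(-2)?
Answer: -91044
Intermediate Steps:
m(c, Z) = 0 (m(c, Z) = -2 + 2 = 0)
(-657 - 467)*(m(3, 2) + 9)² = (-657 - 467)*(0 + 9)² = -1124*9² = -1124*81 = -91044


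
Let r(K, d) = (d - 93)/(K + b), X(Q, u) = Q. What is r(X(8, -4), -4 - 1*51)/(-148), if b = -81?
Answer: -1/73 ≈ -0.013699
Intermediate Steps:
r(K, d) = (-93 + d)/(-81 + K) (r(K, d) = (d - 93)/(K - 81) = (-93 + d)/(-81 + K))
r(X(8, -4), -4 - 1*51)/(-148) = ((-93 + (-4 - 1*51))/(-81 + 8))/(-148) = ((-93 + (-4 - 51))/(-73))*(-1/148) = -(-93 - 55)/73*(-1/148) = -1/73*(-148)*(-1/148) = (148/73)*(-1/148) = -1/73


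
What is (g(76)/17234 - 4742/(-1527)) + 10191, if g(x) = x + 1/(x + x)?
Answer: 40777258337063/4000080336 ≈ 10194.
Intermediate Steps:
g(x) = x + 1/(2*x)
(g(76)/17234 - 4742/(-1527)) + 10191 = ((76 + (½)/76)/17234 - 4742/(-1527)) + 10191 = ((76 + (½)*(1/76))*(1/17234) - 4742*(-1/1527)) + 10191 = ((76 + 1/152)*(1/17234) + 4742/1527) + 10191 = ((11553/152)*(1/17234) + 4742/1527) + 10191 = (11553/2619568 + 4742/1527) + 10191 = 12439632887/4000080336 + 10191 = 40777258337063/4000080336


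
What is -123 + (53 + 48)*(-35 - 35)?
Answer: -7193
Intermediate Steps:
-123 + (53 + 48)*(-35 - 35) = -123 + 101*(-70) = -123 - 7070 = -7193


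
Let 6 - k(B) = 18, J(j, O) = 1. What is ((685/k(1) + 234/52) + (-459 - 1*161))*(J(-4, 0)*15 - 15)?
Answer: 0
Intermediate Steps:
k(B) = -12 (k(B) = 6 - 1*18 = 6 - 18 = -12)
((685/k(1) + 234/52) + (-459 - 1*161))*(J(-4, 0)*15 - 15) = ((685/(-12) + 234/52) + (-459 - 1*161))*(1*15 - 15) = ((685*(-1/12) + 234*(1/52)) + (-459 - 161))*(15 - 15) = ((-685/12 + 9/2) - 620)*0 = (-631/12 - 620)*0 = -8071/12*0 = 0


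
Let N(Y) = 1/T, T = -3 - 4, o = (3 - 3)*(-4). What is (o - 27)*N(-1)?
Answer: 27/7 ≈ 3.8571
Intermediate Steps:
o = 0 (o = 0*(-4) = 0)
T = -7
N(Y) = -1/7 (N(Y) = 1/(-7) = -1/7)
(o - 27)*N(-1) = (0 - 27)*(-1/7) = -27*(-1/7) = 27/7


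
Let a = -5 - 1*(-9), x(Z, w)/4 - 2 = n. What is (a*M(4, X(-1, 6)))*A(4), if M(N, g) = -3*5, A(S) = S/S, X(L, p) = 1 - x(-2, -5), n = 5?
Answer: -60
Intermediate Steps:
x(Z, w) = 28 (x(Z, w) = 8 + 4*5 = 8 + 20 = 28)
a = 4 (a = -5 + 9 = 4)
X(L, p) = -27 (X(L, p) = 1 - 1*28 = 1 - 28 = -27)
A(S) = 1
M(N, g) = -15
(a*M(4, X(-1, 6)))*A(4) = (4*(-15))*1 = -60*1 = -60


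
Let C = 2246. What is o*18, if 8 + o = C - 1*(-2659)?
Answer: 88146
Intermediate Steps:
o = 4897 (o = -8 + (2246 - 1*(-2659)) = -8 + (2246 + 2659) = -8 + 4905 = 4897)
o*18 = 4897*18 = 88146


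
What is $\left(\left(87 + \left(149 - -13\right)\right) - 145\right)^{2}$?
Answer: $10816$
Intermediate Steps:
$\left(\left(87 + \left(149 - -13\right)\right) - 145\right)^{2} = \left(\left(87 + \left(149 + 13\right)\right) - 145\right)^{2} = \left(\left(87 + 162\right) - 145\right)^{2} = \left(249 - 145\right)^{2} = 104^{2} = 10816$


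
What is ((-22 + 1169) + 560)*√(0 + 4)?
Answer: 3414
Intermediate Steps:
((-22 + 1169) + 560)*√(0 + 4) = (1147 + 560)*√4 = 1707*2 = 3414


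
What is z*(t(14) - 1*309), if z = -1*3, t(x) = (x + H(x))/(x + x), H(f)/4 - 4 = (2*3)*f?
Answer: 12429/14 ≈ 887.79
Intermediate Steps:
H(f) = 16 + 24*f (H(f) = 16 + 4*((2*3)*f) = 16 + 4*(6*f) = 16 + 24*f)
t(x) = (16 + 25*x)/(2*x) (t(x) = (x + (16 + 24*x))/(x + x) = (16 + 25*x)/((2*x)) = (16 + 25*x)*(1/(2*x)) = (16 + 25*x)/(2*x))
z = -3
z*(t(14) - 1*309) = -3*((25/2 + 8/14) - 1*309) = -3*((25/2 + 8*(1/14)) - 309) = -3*((25/2 + 4/7) - 309) = -3*(183/14 - 309) = -3*(-4143/14) = 12429/14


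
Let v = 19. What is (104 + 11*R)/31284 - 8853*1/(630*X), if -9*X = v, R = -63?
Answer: 138086941/20803860 ≈ 6.6376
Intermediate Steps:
X = -19/9 (X = -⅑*19 = -19/9 ≈ -2.1111)
(104 + 11*R)/31284 - 8853*1/(630*X) = (104 + 11*(-63))/31284 - 8853/(-19/9*35*18) = (104 - 693)*(1/31284) - 8853/((-665/9*18)) = -589*1/31284 - 8853/(-1330) = -589/31284 - 8853*(-1/1330) = -589/31284 + 8853/1330 = 138086941/20803860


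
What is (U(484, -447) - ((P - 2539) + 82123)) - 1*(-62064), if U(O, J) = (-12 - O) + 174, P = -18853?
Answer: 1011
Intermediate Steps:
U(O, J) = 162 - O
(U(484, -447) - ((P - 2539) + 82123)) - 1*(-62064) = ((162 - 1*484) - ((-18853 - 2539) + 82123)) - 1*(-62064) = ((162 - 484) - (-21392 + 82123)) + 62064 = (-322 - 1*60731) + 62064 = (-322 - 60731) + 62064 = -61053 + 62064 = 1011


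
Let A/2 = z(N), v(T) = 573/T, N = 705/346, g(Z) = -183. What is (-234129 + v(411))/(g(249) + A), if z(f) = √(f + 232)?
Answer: 1015477684638/771535091 + 32075482*√28018042/771535091 ≈ 1536.2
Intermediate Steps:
N = 705/346 (N = 705*(1/346) = 705/346 ≈ 2.0376)
z(f) = √(232 + f)
A = √28018042/173 (A = 2*√(232 + 705/346) = 2*√(80977/346) = 2*(√28018042/346) = √28018042/173 ≈ 30.597)
(-234129 + v(411))/(g(249) + A) = (-234129 + 573/411)/(-183 + √28018042/173) = (-234129 + 573*(1/411))/(-183 + √28018042/173) = (-234129 + 191/137)/(-183 + √28018042/173) = -32075482/(137*(-183 + √28018042/173))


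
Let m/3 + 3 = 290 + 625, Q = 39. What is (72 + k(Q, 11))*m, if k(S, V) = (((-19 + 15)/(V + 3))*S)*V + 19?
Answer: -604656/7 ≈ -86379.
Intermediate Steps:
m = 2736 (m = -9 + 3*(290 + 625) = -9 + 3*915 = -9 + 2745 = 2736)
k(S, V) = 19 - 4*S*V/(3 + V) (k(S, V) = ((-4/(3 + V))*S)*V + 19 = (-4*S/(3 + V))*V + 19 = -4*S*V/(3 + V) + 19 = 19 - 4*S*V/(3 + V))
(72 + k(Q, 11))*m = (72 + (57 + 19*11 - 4*39*11)/(3 + 11))*2736 = (72 + (57 + 209 - 1716)/14)*2736 = (72 + (1/14)*(-1450))*2736 = (72 - 725/7)*2736 = -221/7*2736 = -604656/7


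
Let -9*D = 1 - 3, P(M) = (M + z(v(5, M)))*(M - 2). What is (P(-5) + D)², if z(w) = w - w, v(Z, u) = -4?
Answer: 100489/81 ≈ 1240.6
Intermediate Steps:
z(w) = 0
P(M) = M*(-2 + M) (P(M) = (M + 0)*(M - 2) = M*(-2 + M))
D = 2/9 (D = -(1 - 3)/9 = -⅑*(-2) = 2/9 ≈ 0.22222)
(P(-5) + D)² = (-5*(-2 - 5) + 2/9)² = (-5*(-7) + 2/9)² = (35 + 2/9)² = (317/9)² = 100489/81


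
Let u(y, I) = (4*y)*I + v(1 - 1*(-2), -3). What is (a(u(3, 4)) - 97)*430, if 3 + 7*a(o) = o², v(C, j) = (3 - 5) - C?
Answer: 501810/7 ≈ 71687.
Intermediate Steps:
v(C, j) = -2 - C
u(y, I) = -5 + 4*I*y (u(y, I) = (4*y)*I + (-2 - (1 - 1*(-2))) = 4*I*y + (-2 - (1 + 2)) = 4*I*y + (-2 - 1*3) = 4*I*y + (-2 - 3) = 4*I*y - 5 = -5 + 4*I*y)
a(o) = -3/7 + o²/7
(a(u(3, 4)) - 97)*430 = ((-3/7 + (-5 + 4*4*3)²/7) - 97)*430 = ((-3/7 + (-5 + 48)²/7) - 97)*430 = ((-3/7 + (⅐)*43²) - 97)*430 = ((-3/7 + (⅐)*1849) - 97)*430 = ((-3/7 + 1849/7) - 97)*430 = (1846/7 - 97)*430 = (1167/7)*430 = 501810/7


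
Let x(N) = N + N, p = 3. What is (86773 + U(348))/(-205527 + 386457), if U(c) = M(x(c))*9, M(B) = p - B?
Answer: 40268/90465 ≈ 0.44512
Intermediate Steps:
x(N) = 2*N
M(B) = 3 - B
U(c) = 27 - 18*c (U(c) = (3 - 2*c)*9 = 27 - 18*c)
(86773 + U(348))/(-205527 + 386457) = (86773 + (27 - 18*348))/(-205527 + 386457) = (86773 + (27 - 6264))/180930 = (86773 - 6237)*(1/180930) = 80536*(1/180930) = 40268/90465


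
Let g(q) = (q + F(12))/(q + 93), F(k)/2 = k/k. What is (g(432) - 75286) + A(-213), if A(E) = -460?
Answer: -5680888/75 ≈ -75745.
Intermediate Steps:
F(k) = 2 (F(k) = 2*(k/k) = 2*1 = 2)
g(q) = (2 + q)/(93 + q) (g(q) = (q + 2)/(q + 93) = (2 + q)/(93 + q))
(g(432) - 75286) + A(-213) = ((2 + 432)/(93 + 432) - 75286) - 460 = (434/525 - 75286) - 460 = ((1/525)*434 - 75286) - 460 = (62/75 - 75286) - 460 = -5646388/75 - 460 = -5680888/75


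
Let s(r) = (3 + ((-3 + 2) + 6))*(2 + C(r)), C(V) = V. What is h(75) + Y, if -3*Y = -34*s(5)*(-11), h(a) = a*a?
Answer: -4069/3 ≈ -1356.3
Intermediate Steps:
h(a) = a²
s(r) = 16 + 8*r (s(r) = (3 + ((-3 + 2) + 6))*(2 + r) = (3 + (-1 + 6))*(2 + r) = (3 + 5)*(2 + r) = 8*(2 + r) = 16 + 8*r)
Y = -20944/3 (Y = -(-34*(16 + 8*5))*(-11)/3 = -(-34*(16 + 40))*(-11)/3 = -(-34*56)*(-11)/3 = -(-1904)*(-11)/3 = -⅓*20944 = -20944/3 ≈ -6981.3)
h(75) + Y = 75² - 20944/3 = 5625 - 20944/3 = -4069/3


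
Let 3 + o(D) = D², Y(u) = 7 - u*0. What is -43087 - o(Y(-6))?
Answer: -43133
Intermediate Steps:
Y(u) = 7 (Y(u) = 7 - 1*0 = 7 + 0 = 7)
o(D) = -3 + D²
-43087 - o(Y(-6)) = -43087 - (-3 + 7²) = -43087 - (-3 + 49) = -43087 - 1*46 = -43087 - 46 = -43133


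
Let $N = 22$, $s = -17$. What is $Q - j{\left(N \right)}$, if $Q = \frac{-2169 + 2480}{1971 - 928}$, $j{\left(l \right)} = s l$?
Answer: $\frac{390393}{1043} \approx 374.3$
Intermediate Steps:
$j{\left(l \right)} = - 17 l$
$Q = \frac{311}{1043} \approx 0.29818$
$Q - j{\left(N \right)} = \frac{311}{1043} - \left(-17\right) 22 = \frac{311}{1043} - -374 = \frac{311}{1043} + 374 = \frac{390393}{1043}$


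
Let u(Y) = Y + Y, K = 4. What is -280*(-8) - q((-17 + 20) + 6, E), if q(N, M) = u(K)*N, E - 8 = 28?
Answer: 2168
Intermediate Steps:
E = 36 (E = 8 + 28 = 36)
u(Y) = 2*Y
q(N, M) = 8*N (q(N, M) = (2*4)*N = 8*N)
-280*(-8) - q((-17 + 20) + 6, E) = -280*(-8) - 8*((-17 + 20) + 6) = 2240 - 8*(3 + 6) = 2240 - 8*9 = 2240 - 1*72 = 2240 - 72 = 2168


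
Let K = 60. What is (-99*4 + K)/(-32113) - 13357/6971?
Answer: -426591085/223859723 ≈ -1.9056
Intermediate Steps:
(-99*4 + K)/(-32113) - 13357/6971 = (-99*4 + 60)/(-32113) - 13357/6971 = (-396 + 60)*(-1/32113) - 13357*1/6971 = -336*(-1/32113) - 13357/6971 = 336/32113 - 13357/6971 = -426591085/223859723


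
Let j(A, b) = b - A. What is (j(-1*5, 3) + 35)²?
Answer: 1849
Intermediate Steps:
(j(-1*5, 3) + 35)² = ((3 - (-1)*5) + 35)² = ((3 - 1*(-5)) + 35)² = ((3 + 5) + 35)² = (8 + 35)² = 43² = 1849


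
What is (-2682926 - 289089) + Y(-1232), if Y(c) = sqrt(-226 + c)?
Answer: -2972015 + 27*I*sqrt(2) ≈ -2.972e+6 + 38.184*I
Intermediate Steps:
(-2682926 - 289089) + Y(-1232) = (-2682926 - 289089) + sqrt(-226 - 1232) = -2972015 + sqrt(-1458) = -2972015 + 27*I*sqrt(2)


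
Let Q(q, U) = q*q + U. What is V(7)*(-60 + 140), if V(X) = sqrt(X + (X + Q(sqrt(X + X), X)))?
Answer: 80*sqrt(35) ≈ 473.29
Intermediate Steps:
Q(q, U) = U + q**2 (Q(q, U) = q**2 + U = U + q**2)
V(X) = sqrt(5)*sqrt(X) (V(X) = sqrt(X + (X + (X + (sqrt(X + X))**2))) = sqrt(X + (X + (X + (sqrt(2*X))**2))) = sqrt(X + (X + (X + (sqrt(2)*sqrt(X))**2))) = sqrt(X + (X + (X + 2*X))) = sqrt(X + (X + 3*X)) = sqrt(X + 4*X) = sqrt(5*X) = sqrt(5)*sqrt(X))
V(7)*(-60 + 140) = (sqrt(5)*sqrt(7))*(-60 + 140) = sqrt(35)*80 = 80*sqrt(35)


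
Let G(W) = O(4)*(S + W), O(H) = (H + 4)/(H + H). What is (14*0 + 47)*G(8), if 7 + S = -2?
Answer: -47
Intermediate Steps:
S = -9 (S = -7 - 2 = -9)
O(H) = (4 + H)/(2*H) (O(H) = (4 + H)/((2*H)) = (4 + H)*(1/(2*H)) = (4 + H)/(2*H))
G(W) = -9 + W (G(W) = ((½)*(4 + 4)/4)*(-9 + W) = ((½)*(¼)*8)*(-9 + W) = 1*(-9 + W) = -9 + W)
(14*0 + 47)*G(8) = (14*0 + 47)*(-9 + 8) = (0 + 47)*(-1) = 47*(-1) = -47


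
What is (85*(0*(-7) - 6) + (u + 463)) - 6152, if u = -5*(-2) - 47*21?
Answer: -7176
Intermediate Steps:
u = -977 (u = 10 - 987 = -977)
(85*(0*(-7) - 6) + (u + 463)) - 6152 = (85*(0*(-7) - 6) + (-977 + 463)) - 6152 = (85*(0 - 6) - 514) - 6152 = (85*(-6) - 514) - 6152 = (-510 - 514) - 6152 = -1024 - 6152 = -7176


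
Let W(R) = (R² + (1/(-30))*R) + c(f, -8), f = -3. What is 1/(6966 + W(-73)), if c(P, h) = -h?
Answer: 30/369163 ≈ 8.1265e-5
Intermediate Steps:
W(R) = 8 + R² - R/30 (W(R) = (R² + (1/(-30))*R) - 1*(-8) = (R² + (1*(-1/30))*R) + 8 = (R² - R/30) + 8 = 8 + R² - R/30)
1/(6966 + W(-73)) = 1/(6966 + (8 + (-73)² - 1/30*(-73))) = 1/(6966 + (8 + 5329 + 73/30)) = 1/(6966 + 160183/30) = 1/(369163/30) = 30/369163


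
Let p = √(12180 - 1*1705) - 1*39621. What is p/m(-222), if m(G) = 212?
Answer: -39621/212 + 5*√419/212 ≈ -186.41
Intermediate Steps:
p = -39621 + 5*√419 (p = √(12180 - 1705) - 39621 = √10475 - 39621 = 5*√419 - 39621 = -39621 + 5*√419 ≈ -39519.)
p/m(-222) = (-39621 + 5*√419)/212 = (-39621 + 5*√419)*(1/212) = -39621/212 + 5*√419/212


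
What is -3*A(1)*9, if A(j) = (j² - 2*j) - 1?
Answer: 54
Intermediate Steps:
A(j) = -1 + j² - 2*j
-3*A(1)*9 = -3*(-1 + 1² - 2*1)*9 = -3*(-1 + 1 - 2)*9 = -3*(-2)*9 = 6*9 = 54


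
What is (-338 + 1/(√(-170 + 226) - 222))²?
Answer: 69216459647463/605848996 + 8319643*√14/302924498 ≈ 1.1425e+5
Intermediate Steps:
(-338 + 1/(√(-170 + 226) - 222))² = (-338 + 1/(√56 - 222))² = (-338 + 1/(2*√14 - 222))² = (-338 + 1/(-222 + 2*√14))²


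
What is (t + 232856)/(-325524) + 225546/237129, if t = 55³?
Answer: -2360956855/8576797844 ≈ -0.27527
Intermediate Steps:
t = 166375
(t + 232856)/(-325524) + 225546/237129 = (166375 + 232856)/(-325524) + 225546/237129 = 399231*(-1/325524) + 225546*(1/237129) = -133077/108508 + 75182/79043 = -2360956855/8576797844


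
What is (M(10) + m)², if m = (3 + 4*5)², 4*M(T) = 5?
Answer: 4498641/16 ≈ 2.8117e+5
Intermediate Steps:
M(T) = 5/4 (M(T) = (¼)*5 = 5/4)
m = 529 (m = (3 + 20)² = 23² = 529)
(M(10) + m)² = (5/4 + 529)² = (2121/4)² = 4498641/16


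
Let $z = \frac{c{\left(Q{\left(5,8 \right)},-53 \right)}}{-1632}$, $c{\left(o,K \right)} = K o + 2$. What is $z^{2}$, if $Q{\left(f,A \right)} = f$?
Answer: $\frac{69169}{2663424} \approx 0.02597$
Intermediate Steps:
$c{\left(o,K \right)} = 2 + K o$
$z = \frac{263}{1632}$ ($z = \frac{2 - 265}{-1632} = \left(2 - 265\right) \left(- \frac{1}{1632}\right) = \left(-263\right) \left(- \frac{1}{1632}\right) = \frac{263}{1632} \approx 0.16115$)
$z^{2} = \left(\frac{263}{1632}\right)^{2} = \frac{69169}{2663424}$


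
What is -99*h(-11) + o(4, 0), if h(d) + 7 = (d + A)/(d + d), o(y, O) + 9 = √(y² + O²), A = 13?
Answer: 697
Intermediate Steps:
o(y, O) = -9 + √(O² + y²) (o(y, O) = -9 + √(y² + O²) = -9 + √(O² + y²))
h(d) = -7 + (13 + d)/(2*d) (h(d) = -7 + (d + 13)/(d + d) = -7 + (13 + d)/((2*d)) = -7 + (13 + d)*(1/(2*d)) = -7 + (13 + d)/(2*d))
-99*h(-11) + o(4, 0) = -1287*(1 - 1*(-11))/(2*(-11)) + (-9 + √(0² + 4²)) = -1287*(-1)*(1 + 11)/(2*11) + (-9 + √(0 + 16)) = -1287*(-1)*12/(2*11) + (-9 + √16) = -99*(-78/11) + (-9 + 4) = 702 - 5 = 697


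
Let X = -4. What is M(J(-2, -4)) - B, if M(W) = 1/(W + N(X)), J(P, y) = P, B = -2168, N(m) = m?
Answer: 13007/6 ≈ 2167.8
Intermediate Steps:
M(W) = 1/(-4 + W) (M(W) = 1/(W - 4) = 1/(-4 + W))
M(J(-2, -4)) - B = 1/(-4 - 2) - 1*(-2168) = 1/(-6) + 2168 = -1/6 + 2168 = 13007/6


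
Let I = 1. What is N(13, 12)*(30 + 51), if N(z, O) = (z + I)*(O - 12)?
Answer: 0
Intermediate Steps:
N(z, O) = (1 + z)*(-12 + O) (N(z, O) = (z + 1)*(O - 12) = (1 + z)*(-12 + O))
N(13, 12)*(30 + 51) = (-12 + 12 - 12*13 + 12*13)*(30 + 51) = (-12 + 12 - 156 + 156)*81 = 0*81 = 0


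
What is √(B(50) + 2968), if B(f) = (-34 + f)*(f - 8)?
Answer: 2*√910 ≈ 60.332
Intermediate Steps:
B(f) = (-34 + f)*(-8 + f)
√(B(50) + 2968) = √((272 + 50² - 42*50) + 2968) = √((272 + 2500 - 2100) + 2968) = √(672 + 2968) = √3640 = 2*√910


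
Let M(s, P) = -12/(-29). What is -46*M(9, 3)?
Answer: -552/29 ≈ -19.034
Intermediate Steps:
M(s, P) = 12/29 (M(s, P) = -12*(-1/29) = 12/29)
-46*M(9, 3) = -46*12/29 = -552/29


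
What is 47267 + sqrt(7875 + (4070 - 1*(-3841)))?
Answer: 47267 + 3*sqrt(1754) ≈ 47393.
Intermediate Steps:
47267 + sqrt(7875 + (4070 - 1*(-3841))) = 47267 + sqrt(7875 + (4070 + 3841)) = 47267 + sqrt(7875 + 7911) = 47267 + sqrt(15786) = 47267 + 3*sqrt(1754)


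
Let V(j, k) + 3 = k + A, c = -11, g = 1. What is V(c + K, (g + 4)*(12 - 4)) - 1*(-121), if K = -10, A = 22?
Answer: 180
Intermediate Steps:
V(j, k) = 19 + k (V(j, k) = -3 + (k + 22) = -3 + (22 + k) = 19 + k)
V(c + K, (g + 4)*(12 - 4)) - 1*(-121) = (19 + (1 + 4)*(12 - 4)) - 1*(-121) = (19 + 5*8) + 121 = (19 + 40) + 121 = 59 + 121 = 180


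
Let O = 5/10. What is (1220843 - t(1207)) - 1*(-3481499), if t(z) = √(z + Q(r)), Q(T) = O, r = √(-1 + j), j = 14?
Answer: 4702342 - √4830/2 ≈ 4.7023e+6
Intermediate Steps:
O = ½ (O = 5*(⅒) = ½ ≈ 0.50000)
r = √13 (r = √(-1 + 14) = √13 ≈ 3.6056)
Q(T) = ½
t(z) = √(½ + z) (t(z) = √(z + ½) = √(½ + z))
(1220843 - t(1207)) - 1*(-3481499) = (1220843 - √(2 + 4*1207)/2) - 1*(-3481499) = (1220843 - √(2 + 4828)/2) + 3481499 = (1220843 - √4830/2) + 3481499 = 4702342 - √4830/2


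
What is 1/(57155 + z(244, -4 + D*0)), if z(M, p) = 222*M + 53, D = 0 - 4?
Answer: 1/111376 ≈ 8.9786e-6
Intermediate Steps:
D = -4
z(M, p) = 53 + 222*M
1/(57155 + z(244, -4 + D*0)) = 1/(57155 + (53 + 222*244)) = 1/(57155 + (53 + 54168)) = 1/(57155 + 54221) = 1/111376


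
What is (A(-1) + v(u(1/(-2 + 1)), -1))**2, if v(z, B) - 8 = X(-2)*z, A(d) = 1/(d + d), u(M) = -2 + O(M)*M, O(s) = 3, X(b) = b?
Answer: 1225/4 ≈ 306.25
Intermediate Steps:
u(M) = -2 + 3*M
A(d) = 1/(2*d)
v(z, B) = 8 - 2*z
(A(-1) + v(u(1/(-2 + 1)), -1))**2 = ((1/2)/(-1) + (8 - 2*(-2 + 3/(-2 + 1))))**2 = ((1/2)*(-1) + (8 - 2*(-2 + 3/(-1))))**2 = (-1/2 + (8 - 2*(-2 + 3*(-1))))**2 = (-1/2 + (8 - 2*(-2 - 3)))**2 = (-1/2 + (8 - 2*(-5)))**2 = (-1/2 + (8 + 10))**2 = (-1/2 + 18)**2 = (35/2)**2 = 1225/4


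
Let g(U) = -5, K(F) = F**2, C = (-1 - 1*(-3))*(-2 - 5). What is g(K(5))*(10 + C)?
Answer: 20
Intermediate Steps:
C = -14 (C = (-1 + 3)*(-7) = 2*(-7) = -14)
g(K(5))*(10 + C) = -5*(10 - 14) = -5*(-4) = 20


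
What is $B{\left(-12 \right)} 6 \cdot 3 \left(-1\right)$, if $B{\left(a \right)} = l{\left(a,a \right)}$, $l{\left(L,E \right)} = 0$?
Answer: $0$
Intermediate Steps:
$B{\left(a \right)} = 0$
$B{\left(-12 \right)} 6 \cdot 3 \left(-1\right) = 0 \cdot 6 \cdot 3 \left(-1\right) = 0 \cdot 18 \left(-1\right) = 0 \left(-18\right) = 0$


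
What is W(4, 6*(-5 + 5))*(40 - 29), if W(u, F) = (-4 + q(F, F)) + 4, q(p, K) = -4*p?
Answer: 0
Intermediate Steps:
W(u, F) = -4*F (W(u, F) = (-4 - 4*F) + 4 = -4*F)
W(4, 6*(-5 + 5))*(40 - 29) = (-24*(-5 + 5))*(40 - 29) = -24*0*11 = -4*0*11 = 0*11 = 0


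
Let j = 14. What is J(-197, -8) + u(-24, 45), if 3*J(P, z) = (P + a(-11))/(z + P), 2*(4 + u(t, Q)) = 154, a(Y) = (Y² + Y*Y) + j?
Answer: 44836/615 ≈ 72.904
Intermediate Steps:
a(Y) = 14 + 2*Y² (a(Y) = (Y² + Y*Y) + 14 = (Y² + Y²) + 14 = 2*Y² + 14 = 14 + 2*Y²)
u(t, Q) = 73 (u(t, Q) = -4 + (½)*154 = -4 + 77 = 73)
J(P, z) = (256 + P)/(3*(P + z)) (J(P, z) = ((P + (14 + 2*(-11)²))/(z + P))/3 = ((P + (14 + 2*121))/(P + z))/3 = ((P + (14 + 242))/(P + z))/3 = ((P + 256)/(P + z))/3 = ((256 + P)/(P + z))/3 = (256 + P)/(3*(P + z)))
J(-197, -8) + u(-24, 45) = (256 - 197)/(3*(-197 - 8)) + 73 = (⅓)*59/(-205) + 73 = (⅓)*(-1/205)*59 + 73 = -59/615 + 73 = 44836/615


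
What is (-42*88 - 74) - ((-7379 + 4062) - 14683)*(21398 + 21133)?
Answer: 765554230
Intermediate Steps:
(-42*88 - 74) - ((-7379 + 4062) - 14683)*(21398 + 21133) = (-3696 - 74) - (-3317 - 14683)*42531 = -3770 - (-18000)*42531 = -3770 - 1*(-765558000) = -3770 + 765558000 = 765554230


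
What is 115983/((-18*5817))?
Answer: -1841/1662 ≈ -1.1077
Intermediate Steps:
115983/((-18*5817)) = 115983/(-104706) = 115983*(-1/104706) = -1841/1662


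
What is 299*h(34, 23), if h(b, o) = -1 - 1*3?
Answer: -1196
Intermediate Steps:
h(b, o) = -4 (h(b, o) = -1 - 3 = -4)
299*h(34, 23) = 299*(-4) = -1196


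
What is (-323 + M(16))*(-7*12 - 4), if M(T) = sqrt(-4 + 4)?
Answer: 28424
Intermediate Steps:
M(T) = 0 (M(T) = sqrt(0) = 0)
(-323 + M(16))*(-7*12 - 4) = (-323 + 0)*(-7*12 - 4) = -323*(-84 - 4) = -323*(-88) = 28424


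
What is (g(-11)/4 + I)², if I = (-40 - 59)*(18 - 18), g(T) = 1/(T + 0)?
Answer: 1/1936 ≈ 0.00051653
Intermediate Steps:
g(T) = 1/T
I = 0 (I = -99*0 = 0)
(g(-11)/4 + I)² = (1/(-11*4) + 0)² = (-1/11*¼ + 0)² = (-1/44 + 0)² = (-1/44)² = 1/1936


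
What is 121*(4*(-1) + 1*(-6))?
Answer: -1210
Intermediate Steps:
121*(4*(-1) + 1*(-6)) = 121*(-4 - 6) = 121*(-10) = -1210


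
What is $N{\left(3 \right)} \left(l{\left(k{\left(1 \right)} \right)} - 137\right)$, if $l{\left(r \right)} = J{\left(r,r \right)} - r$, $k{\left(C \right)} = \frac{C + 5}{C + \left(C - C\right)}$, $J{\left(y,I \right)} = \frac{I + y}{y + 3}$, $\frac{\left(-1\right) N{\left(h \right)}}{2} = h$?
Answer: $850$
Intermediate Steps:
$N{\left(h \right)} = - 2 h$
$J{\left(y,I \right)} = \frac{I + y}{3 + y}$
$k{\left(C \right)} = \frac{5 + C}{C}$ ($k{\left(C \right)} = \frac{5 + C}{C + 0} = \frac{5 + C}{C}$)
$l{\left(r \right)} = - r + \frac{2 r}{3 + r}$ ($l{\left(r \right)} = \frac{r + r}{3 + r} - r = \frac{2 r}{3 + r} - r = - r + \frac{2 r}{3 + r}$)
$N{\left(3 \right)} \left(l{\left(k{\left(1 \right)} \right)} - 137\right) = \left(-2\right) 3 \left(\frac{\frac{5 + 1}{1} \left(-1 - \frac{5 + 1}{1}\right)}{3 + \frac{5 + 1}{1}} - 137\right) = - 6 \left(\frac{1 \cdot 6 \left(-1 - 1 \cdot 6\right)}{3 + 1 \cdot 6} - 137\right) = - 6 \left(\frac{6 \left(-1 - 6\right)}{3 + 6} - 137\right) = - 6 \left(\frac{6 \left(-1 - 6\right)}{9} - 137\right) = - 6 \left(6 \cdot \frac{1}{9} \left(-7\right) - 137\right) = - 6 \left(- \frac{14}{3} - 137\right) = \left(-6\right) \left(- \frac{425}{3}\right) = 850$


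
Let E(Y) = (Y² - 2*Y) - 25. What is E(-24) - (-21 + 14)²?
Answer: 550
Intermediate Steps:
E(Y) = -25 + Y² - 2*Y
E(-24) - (-21 + 14)² = (-25 + (-24)² - 2*(-24)) - (-21 + 14)² = (-25 + 576 + 48) - 1*(-7)² = 599 - 1*49 = 599 - 49 = 550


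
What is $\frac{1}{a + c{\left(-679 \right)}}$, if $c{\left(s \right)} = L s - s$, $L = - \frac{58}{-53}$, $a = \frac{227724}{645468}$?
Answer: $- \frac{2850817}{181607874} \approx -0.015698$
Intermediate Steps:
$a = \frac{18977}{53789}$ ($a = 227724 \cdot \frac{1}{645468} = \frac{18977}{53789} \approx 0.3528$)
$L = \frac{58}{53}$ ($L = \left(-58\right) \left(- \frac{1}{53}\right) = \frac{58}{53} \approx 1.0943$)
$c{\left(s \right)} = \frac{5 s}{53}$ ($c{\left(s \right)} = \frac{58 s}{53} - s = \frac{5 s}{53}$)
$\frac{1}{a + c{\left(-679 \right)}} = \frac{1}{\frac{18977}{53789} + \frac{5}{53} \left(-679\right)} = \frac{1}{\frac{18977}{53789} - \frac{3395}{53}} = \frac{1}{- \frac{181607874}{2850817}} = - \frac{2850817}{181607874}$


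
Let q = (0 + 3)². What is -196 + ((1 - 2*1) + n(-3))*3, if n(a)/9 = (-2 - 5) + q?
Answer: -145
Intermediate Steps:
q = 9 (q = 3² = 9)
n(a) = 18 (n(a) = 9*((-2 - 5) + 9) = 9*(-7 + 9) = 9*2 = 18)
-196 + ((1 - 2*1) + n(-3))*3 = -196 + ((1 - 2*1) + 18)*3 = -196 + ((1 - 2) + 18)*3 = -196 + (-1 + 18)*3 = -196 + 17*3 = -196 + 51 = -145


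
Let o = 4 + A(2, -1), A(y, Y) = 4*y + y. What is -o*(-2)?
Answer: 28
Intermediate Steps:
A(y, Y) = 5*y
o = 14 (o = 4 + 5*2 = 4 + 10 = 14)
-o*(-2) = -1*14*(-2) = -14*(-2) = 28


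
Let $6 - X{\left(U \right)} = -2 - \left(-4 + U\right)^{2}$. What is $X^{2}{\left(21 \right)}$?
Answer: $88209$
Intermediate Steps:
$X{\left(U \right)} = 8 + \left(-4 + U\right)^{2}$ ($X{\left(U \right)} = 6 - \left(-2 - \left(-4 + U\right)^{2}\right) = 6 + \left(2 + \left(-4 + U\right)^{2}\right) = 8 + \left(-4 + U\right)^{2}$)
$X^{2}{\left(21 \right)} = \left(8 + \left(-4 + 21\right)^{2}\right)^{2} = \left(8 + 17^{2}\right)^{2} = \left(8 + 289\right)^{2} = 297^{2} = 88209$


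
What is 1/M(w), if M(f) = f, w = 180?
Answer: 1/180 ≈ 0.0055556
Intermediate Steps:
1/M(w) = 1/180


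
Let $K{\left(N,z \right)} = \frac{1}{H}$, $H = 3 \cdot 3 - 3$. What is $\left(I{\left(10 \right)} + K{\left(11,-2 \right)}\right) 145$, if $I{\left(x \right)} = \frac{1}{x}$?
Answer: $\frac{116}{3} \approx 38.667$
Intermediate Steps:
$H = 6$ ($H = 9 - 3 = 6$)
$K{\left(N,z \right)} = \frac{1}{6}$
$\left(I{\left(10 \right)} + K{\left(11,-2 \right)}\right) 145 = \left(\frac{1}{10} + \frac{1}{6}\right) 145 = \frac{4}{15} \cdot 145 = \frac{116}{3}$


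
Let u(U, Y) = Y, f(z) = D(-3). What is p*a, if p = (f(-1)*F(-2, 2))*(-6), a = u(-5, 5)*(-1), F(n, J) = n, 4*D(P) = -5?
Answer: 75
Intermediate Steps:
D(P) = -5/4 (D(P) = (¼)*(-5) = -5/4)
f(z) = -5/4
a = -5 (a = 5*(-1) = -5)
p = -15 (p = -5/4*(-2)*(-6) = (5/2)*(-6) = -15)
p*a = -15*(-5) = 75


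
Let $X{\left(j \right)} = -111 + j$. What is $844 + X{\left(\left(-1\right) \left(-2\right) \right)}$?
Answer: $735$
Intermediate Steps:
$844 + X{\left(\left(-1\right) \left(-2\right) \right)} = 844 - 109 = 735$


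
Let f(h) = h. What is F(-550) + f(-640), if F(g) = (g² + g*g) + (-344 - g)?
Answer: 604566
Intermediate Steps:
F(g) = -344 - g + 2*g² (F(g) = (g² + g²) + (-344 - g) = 2*g² + (-344 - g) = -344 - g + 2*g²)
F(-550) + f(-640) = (-344 - 1*(-550) + 2*(-550)²) - 640 = (-344 + 550 + 2*302500) - 640 = (-344 + 550 + 605000) - 640 = 605206 - 640 = 604566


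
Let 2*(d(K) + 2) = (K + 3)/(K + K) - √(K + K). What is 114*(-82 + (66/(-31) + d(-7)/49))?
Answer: -102023958/10633 - 57*I*√14/49 ≈ -9595.0 - 4.3525*I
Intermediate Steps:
d(K) = -2 - √2*√K/2 + (3 + K)/(4*K) (d(K) = -2 + ((K + 3)/(K + K) - √(K + K))/2 = -2 + ((3 + K)/((2*K)) - √(2*K))/2 = -2 + ((3 + K)*(1/(2*K)) - √2*√K)/2 = -2 + ((3 + K)/(2*K) - √2*√K)/2 = -2 + (-√2*√K/2 + (3 + K)/(4*K)) = -2 - √2*√K/2 + (3 + K)/(4*K))
114*(-82 + (66/(-31) + d(-7)/49)) = 114*(-82 + (66/(-31) + ((¼)*(3 - 7*(-7) - 2*√2*(-7)^(3/2))/(-7))/49)) = 114*(-82 + (66*(-1/31) + ((¼)*(-⅐)*(3 + 49 - 2*√2*(-7*I*√7)))*(1/49))) = 114*(-82 + (-66/31 + ((¼)*(-⅐)*(3 + 49 + 14*I*√14))*(1/49))) = 114*(-82 + (-66/31 + ((¼)*(-⅐)*(52 + 14*I*√14))*(1/49))) = 114*(-82 + (-66/31 + (-13/7 - I*√14/2)*(1/49))) = 114*(-82 + (-66/31 + (-13/343 - I*√14/98))) = 114*(-82 + (-23041/10633 - I*√14/98)) = 114*(-894947/10633 - I*√14/98) = -102023958/10633 - 57*I*√14/49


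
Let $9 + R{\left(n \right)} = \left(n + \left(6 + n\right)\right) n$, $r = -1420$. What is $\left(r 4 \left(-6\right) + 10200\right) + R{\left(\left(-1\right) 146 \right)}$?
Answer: $86027$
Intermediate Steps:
$R{\left(n \right)} = -9 + n \left(6 + 2 n\right)$ ($R{\left(n \right)} = -9 + \left(n + \left(6 + n\right)\right) n = -9 + \left(6 + 2 n\right) n = -9 + n \left(6 + 2 n\right)$)
$\left(r 4 \left(-6\right) + 10200\right) + R{\left(\left(-1\right) 146 \right)} = \left(- 1420 \cdot 4 \left(-6\right) + 10200\right) + \left(-9 + 2 \left(\left(-1\right) 146\right)^{2} + 6 \left(\left(-1\right) 146\right)\right) = \left(\left(-1420\right) \left(-24\right) + 10200\right) + \left(-9 + 2 \left(-146\right)^{2} + 6 \left(-146\right)\right) = \left(34080 + 10200\right) - -41747 = 44280 - -41747 = 44280 + 41747 = 86027$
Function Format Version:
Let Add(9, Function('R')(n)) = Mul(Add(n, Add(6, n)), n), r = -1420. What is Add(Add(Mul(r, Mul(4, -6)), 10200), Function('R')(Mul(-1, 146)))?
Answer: 86027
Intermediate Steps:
Function('R')(n) = Add(-9, Mul(n, Add(6, Mul(2, n)))) (Function('R')(n) = Add(-9, Mul(Add(n, Add(6, n)), n)) = Add(-9, Mul(Add(6, Mul(2, n)), n)) = Add(-9, Mul(n, Add(6, Mul(2, n)))))
Add(Add(Mul(r, Mul(4, -6)), 10200), Function('R')(Mul(-1, 146))) = Add(Add(Mul(-1420, Mul(4, -6)), 10200), Add(-9, Mul(2, Pow(Mul(-1, 146), 2)), Mul(6, Mul(-1, 146)))) = Add(Add(Mul(-1420, -24), 10200), Add(-9, Mul(2, Pow(-146, 2)), Mul(6, -146))) = Add(Add(34080, 10200), Add(-9, Mul(2, 21316), -876)) = Add(44280, Add(-9, 42632, -876)) = Add(44280, 41747) = 86027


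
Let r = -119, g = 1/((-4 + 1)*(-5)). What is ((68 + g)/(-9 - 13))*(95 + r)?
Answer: 4084/55 ≈ 74.255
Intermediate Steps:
g = 1/15 (g = 1/(-3*(-5)) = 1/15 ≈ 0.066667)
((68 + g)/(-9 - 13))*(95 + r) = ((68 + 1/15)/(-9 - 13))*(95 - 119) = ((1021/15)/(-22))*(-24) = ((1021/15)*(-1/22))*(-24) = -1021/330*(-24) = 4084/55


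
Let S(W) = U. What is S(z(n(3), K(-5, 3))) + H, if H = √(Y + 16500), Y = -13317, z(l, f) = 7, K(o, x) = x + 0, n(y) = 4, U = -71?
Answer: -71 + √3183 ≈ -14.582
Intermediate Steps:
K(o, x) = x
S(W) = -71
H = √3183 (H = √(-13317 + 16500) = √3183 ≈ 56.418)
S(z(n(3), K(-5, 3))) + H = -71 + √3183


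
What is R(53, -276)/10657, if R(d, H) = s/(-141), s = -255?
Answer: 85/500879 ≈ 0.00016970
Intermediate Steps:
R(d, H) = 85/47 (R(d, H) = -255/(-141) = -255*(-1/141) = 85/47)
R(53, -276)/10657 = (85/47)/10657 = (85/47)*(1/10657) = 85/500879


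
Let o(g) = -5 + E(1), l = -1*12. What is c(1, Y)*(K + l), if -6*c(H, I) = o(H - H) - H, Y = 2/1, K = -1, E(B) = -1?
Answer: -91/6 ≈ -15.167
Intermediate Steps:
l = -12
o(g) = -6 (o(g) = -5 - 1 = -6)
Y = 2 (Y = 2*1 = 2)
c(H, I) = 1 + H/6 (c(H, I) = -(-6 - H)/6 = 1 + H/6)
c(1, Y)*(K + l) = (1 + (⅙)*1)*(-1 - 12) = (1 + ⅙)*(-13) = (7/6)*(-13) = -91/6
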